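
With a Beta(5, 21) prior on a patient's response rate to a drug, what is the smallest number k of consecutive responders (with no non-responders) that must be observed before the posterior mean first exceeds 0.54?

After k responders and 0 non-responders the posterior is Beta(5+k, 21), with mean (5+k)/(5+21+k).
Set (5+k)/(26+k) > 0.54 and solve: k > (0.54·26 − 5)/(1 − 0.54) = 19.652.
The smallest integer exceeding 19.652 is 20.

k = 20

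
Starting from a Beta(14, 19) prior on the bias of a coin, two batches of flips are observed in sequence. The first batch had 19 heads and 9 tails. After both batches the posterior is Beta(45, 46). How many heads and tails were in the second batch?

Sequential conjugate updates are equivalent to a single update on the pooled data, so total successes = posterior α − prior α and total failures = posterior β − prior β.
Total across both batches: 45−14=31 heads, 46−19=27 tails.
Subtract the first batch: 31−19=12 heads and 27−9=18 tails.

12 heads and 18 tails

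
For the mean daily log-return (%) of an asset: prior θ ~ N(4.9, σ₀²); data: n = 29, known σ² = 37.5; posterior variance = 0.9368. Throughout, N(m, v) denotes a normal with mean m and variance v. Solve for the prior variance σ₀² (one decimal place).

Posterior precision equals prior precision plus data precision: 1/σ_n² = 1/σ₀² + n/σ².
So 1/σ₀² = 1/0.9368 − 29/37.5 = 1.067464 − 0.773333 = 0.294131.
Hence σ₀² = 1/0.294131 ≈ 3.4.

σ₀² = 3.4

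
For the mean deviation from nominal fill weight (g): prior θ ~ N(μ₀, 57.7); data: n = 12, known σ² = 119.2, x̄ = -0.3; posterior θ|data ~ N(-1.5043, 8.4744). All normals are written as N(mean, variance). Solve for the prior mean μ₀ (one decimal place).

With known observation variance, the Normal–Normal posterior has precision τ_n = τ₀ + n/σ² and mean μ_n = (τ₀μ₀ + (n/σ²)x̄)/τ_n.
Here τ₀ = 1/57.7 = 0.017331 and τ_data = 12/119.2 = 0.100671, so τ_n = 0.118002.
Rearranging for μ₀: μ₀ = (μ_n·τ_n − τ_data·x̄)/τ₀ = (-1.5043·0.118002 − 0.100671·-0.3) / 0.017331 = -0.147309/0.017331 ≈ -8.5.

μ₀ = -8.5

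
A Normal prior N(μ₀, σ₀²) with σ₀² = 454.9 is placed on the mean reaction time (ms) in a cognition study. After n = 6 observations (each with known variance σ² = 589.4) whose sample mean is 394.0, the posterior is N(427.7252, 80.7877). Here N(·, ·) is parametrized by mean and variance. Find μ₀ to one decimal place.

μ₀ = 583.9

With known observation variance, the Normal–Normal posterior has precision τ_n = τ₀ + n/σ² and mean μ_n = (τ₀μ₀ + (n/σ²)x̄)/τ_n.
Here τ₀ = 1/454.9 = 0.002198 and τ_data = 6/589.4 = 0.010180, so τ_n = 0.012378.
Rearranging for μ₀: μ₀ = (μ_n·τ_n − τ_data·x̄)/τ₀ = (427.7252·0.012378 − 0.010180·394.0) / 0.002198 = 1.283463/0.002198 ≈ 583.9.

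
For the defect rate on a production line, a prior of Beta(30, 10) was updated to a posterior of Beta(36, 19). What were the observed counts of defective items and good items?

Beta is conjugate to the binomial likelihood: posterior = Beta(a+s, b+f).
So s = 36 − 30 = 6 and f = 19 − 10 = 9.

6 defective items and 9 good items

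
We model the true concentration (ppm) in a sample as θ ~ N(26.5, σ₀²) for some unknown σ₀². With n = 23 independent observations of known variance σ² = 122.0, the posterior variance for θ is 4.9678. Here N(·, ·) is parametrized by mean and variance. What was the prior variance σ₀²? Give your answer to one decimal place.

Posterior precision equals prior precision plus data precision: 1/σ_n² = 1/σ₀² + n/σ².
So 1/σ₀² = 1/4.9678 − 23/122.0 = 0.201296 − 0.188525 = 0.012771.
Hence σ₀² = 1/0.012771 ≈ 78.3.

σ₀² = 78.3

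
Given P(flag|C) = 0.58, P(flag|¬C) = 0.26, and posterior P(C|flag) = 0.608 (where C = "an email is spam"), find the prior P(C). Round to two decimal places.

P(C) = 0.41

Bayes' rule in odds form gives O(C|E) = O(C)·[P(E|C)/P(E|¬C)], hence O(C) = O(C|E)/LR.
Posterior odds = 0.608/(1−0.608) = 1.5510. LR = 0.58/0.26 = 2.2308.
Prior odds = 1.5510/2.2308 = 0.6953, so P(C) = 0.6953/(1+0.6953) ≈ 0.41.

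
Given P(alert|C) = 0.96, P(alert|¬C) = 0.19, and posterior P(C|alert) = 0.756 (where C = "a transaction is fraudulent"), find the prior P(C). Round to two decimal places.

P(C) = 0.38

In odds form, posterior odds = prior odds × likelihood ratio, so prior odds = posterior odds ÷ LR.
Posterior odds = 0.756/(1−0.756) = 3.0984. LR = 0.96/0.19 = 5.0526.
Prior odds = 3.0984/5.0526 = 0.6132, so P(C) = 0.6132/(1+0.6132) ≈ 0.38.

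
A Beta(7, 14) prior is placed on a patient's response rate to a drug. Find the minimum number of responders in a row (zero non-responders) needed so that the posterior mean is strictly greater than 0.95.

k = 260

After k responders and 0 non-responders the posterior is Beta(7+k, 14), with mean (7+k)/(7+14+k).
Set (7+k)/(21+k) > 0.95 and solve: k > (0.95·21 − 7)/(1 − 0.95) = 259.000.
The smallest integer exceeding 259.000 is 260, and checking k=260: (267)/(281) = 0.9502 > 0.95.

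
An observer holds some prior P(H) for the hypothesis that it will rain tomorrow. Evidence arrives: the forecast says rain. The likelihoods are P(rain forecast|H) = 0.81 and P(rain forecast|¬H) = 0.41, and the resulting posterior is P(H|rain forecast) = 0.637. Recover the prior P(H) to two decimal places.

Bayes' rule in odds form gives O(H|E) = O(H)·[P(E|H)/P(E|¬H)], hence O(H) = O(H|E)/LR.
Posterior odds = 0.637/(1−0.637) = 1.7548. LR = 0.81/0.41 = 1.9756.
Prior odds = 1.7548/1.9756 = 0.8882, so P(H) = 0.8882/(1+0.8882) ≈ 0.47.

P(H) = 0.47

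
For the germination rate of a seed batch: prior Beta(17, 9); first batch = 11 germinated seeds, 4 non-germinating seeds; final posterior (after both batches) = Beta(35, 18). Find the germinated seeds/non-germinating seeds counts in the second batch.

7 germinated seeds and 5 non-germinating seeds

Sequential conjugate updates are equivalent to a single update on the pooled data, so total successes = posterior α − prior α and total failures = posterior β − prior β.
Total across both batches: 35−17=18 germinated seeds, 18−9=9 non-germinating seeds.
Subtract the first batch: 18−11=7 germinated seeds and 9−4=5 non-germinating seeds.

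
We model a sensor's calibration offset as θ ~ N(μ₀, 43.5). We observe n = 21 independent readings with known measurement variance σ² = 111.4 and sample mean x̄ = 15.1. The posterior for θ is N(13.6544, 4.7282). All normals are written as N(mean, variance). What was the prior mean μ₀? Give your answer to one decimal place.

μ₀ = 1.8

With known observation variance, the Normal–Normal posterior has precision τ_n = τ₀ + n/σ² and mean μ_n = (τ₀μ₀ + (n/σ²)x̄)/τ_n.
Here τ₀ = 1/43.5 = 0.022989 and τ_data = 21/111.4 = 0.188510, so τ_n = 0.211499.
Rearranging for μ₀: μ₀ = (μ_n·τ_n − τ_data·x̄)/τ₀ = (13.6544·0.211499 − 0.188510·15.1) / 0.022989 = 0.041391/0.022989 ≈ 1.8.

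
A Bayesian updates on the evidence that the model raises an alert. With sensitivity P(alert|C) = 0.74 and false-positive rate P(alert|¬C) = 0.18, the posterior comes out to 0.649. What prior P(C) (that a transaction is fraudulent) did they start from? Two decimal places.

Bayes' rule in odds form gives O(C|E) = O(C)·[P(E|C)/P(E|¬C)], hence O(C) = O(C|E)/LR.
Posterior odds = 0.649/(1−0.649) = 1.8490. LR = 0.74/0.18 = 4.1111.
Prior odds = 1.8490/4.1111 = 0.4498, so P(C) = 0.4498/(1+0.4498) ≈ 0.31.

P(C) = 0.31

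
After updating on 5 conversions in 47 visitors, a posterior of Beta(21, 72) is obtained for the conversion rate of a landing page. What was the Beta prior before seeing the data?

Under Beta–binomial conjugacy the posterior parameters are (α+s, β+f).
Subtract the data counts: 21−5=16, 72−42=30.

Beta(16, 30)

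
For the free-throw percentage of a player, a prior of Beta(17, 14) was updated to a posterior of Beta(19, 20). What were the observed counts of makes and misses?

Under Beta–binomial conjugacy the posterior parameters are (a+s, b+f).
So s = 19 − 17 = 2 and f = 20 − 14 = 6.

2 makes and 6 misses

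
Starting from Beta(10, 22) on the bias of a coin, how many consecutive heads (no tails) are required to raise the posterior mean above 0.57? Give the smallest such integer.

k = 20

After k heads and 0 tails the posterior is Beta(10+k, 22), with mean (10+k)/(10+22+k).
Set (10+k)/(32+k) > 0.57 and solve: k > (0.57·32 − 10)/(1 − 0.57) = 19.163.
The smallest integer exceeding 19.163 is 20.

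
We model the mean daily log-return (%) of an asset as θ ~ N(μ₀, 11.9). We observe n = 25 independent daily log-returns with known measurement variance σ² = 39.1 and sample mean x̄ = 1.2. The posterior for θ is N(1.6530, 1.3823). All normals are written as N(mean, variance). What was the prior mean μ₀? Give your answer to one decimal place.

The posterior mean is a precision-weighted average: μ_n = (τ₀μ₀ + τ_data·x̄)/(τ₀+τ_data), with τ₀=1/σ₀² and τ_data=n/σ².
Here τ₀ = 1/11.9 = 0.084034 and τ_data = 25/39.1 = 0.639386, so τ_n = 0.723420.
Rearranging for μ₀: μ₀ = (μ_n·τ_n − τ_data·x̄)/τ₀ = (1.6530·0.723420 − 0.639386·1.2) / 0.084034 = 0.428550/0.084034 ≈ 5.1.

μ₀ = 5.1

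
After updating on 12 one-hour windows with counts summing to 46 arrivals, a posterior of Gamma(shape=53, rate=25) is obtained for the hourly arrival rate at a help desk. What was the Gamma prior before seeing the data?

A Gamma(α, β) prior (rate parametrization) on a Poisson rate with n observations summing to S gives posterior Gamma(α+S, β+n).
So α = 53 − 46 = 7 and β = 25 − 12 = 13.

Gamma(shape=7, rate=13)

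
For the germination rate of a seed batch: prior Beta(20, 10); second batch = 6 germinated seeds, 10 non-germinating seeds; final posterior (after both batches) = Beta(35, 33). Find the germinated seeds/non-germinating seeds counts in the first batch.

Because Beta–binomial updating is additive in the counts, the combined data contributed (α_post−α_prior, β_post−β_prior) successes and failures.
Total across both batches: 35−20=15 germinated seeds, 33−10=23 non-germinating seeds.
Subtract the second batch: 15−6=9 germinated seeds and 23−10=13 non-germinating seeds.

9 germinated seeds and 13 non-germinating seeds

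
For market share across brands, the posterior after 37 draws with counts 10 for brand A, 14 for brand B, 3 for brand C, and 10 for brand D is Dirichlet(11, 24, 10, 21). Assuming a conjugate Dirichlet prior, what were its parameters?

For a Dirichlet(α) prior with multinomial counts c, the posterior is Dirichlet(α + c) componentwise.
Subtract each count from the matching posterior parameter: 11−10=1, 24−14=10, 10−3=7, 21−10=11.

Dirichlet(1, 10, 7, 11)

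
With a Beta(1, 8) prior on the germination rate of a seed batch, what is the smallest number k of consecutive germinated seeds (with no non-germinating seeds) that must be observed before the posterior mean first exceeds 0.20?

After k germinated seeds and 0 non-germinating seeds the posterior is Beta(1+k, 8), with mean (1+k)/(1+8+k).
Set (1+k)/(9+k) > 0.20 and solve: k > (0.20·9 − 1)/(1 − 0.20) = 1.000.
The smallest integer exceeding 1.000 is 2, and checking k=2: (3)/(11) = 0.2727 > 0.20.

k = 2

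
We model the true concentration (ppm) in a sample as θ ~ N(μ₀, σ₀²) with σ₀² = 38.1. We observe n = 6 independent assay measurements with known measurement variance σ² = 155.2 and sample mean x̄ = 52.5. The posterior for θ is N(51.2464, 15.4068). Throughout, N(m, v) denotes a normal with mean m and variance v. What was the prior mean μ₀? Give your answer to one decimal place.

μ₀ = 49.4

The posterior mean is a precision-weighted average: μ_n = (τ₀μ₀ + τ_data·x̄)/(τ₀+τ_data), with τ₀=1/σ₀² and τ_data=n/σ².
Here τ₀ = 1/38.1 = 0.026247 and τ_data = 6/155.2 = 0.038660, so τ_n = 0.064907.
Rearranging for μ₀: μ₀ = (μ_n·τ_n − τ_data·x̄)/τ₀ = (51.2464·0.064907 − 0.038660·52.5) / 0.026247 = 1.296600/0.026247 ≈ 49.4.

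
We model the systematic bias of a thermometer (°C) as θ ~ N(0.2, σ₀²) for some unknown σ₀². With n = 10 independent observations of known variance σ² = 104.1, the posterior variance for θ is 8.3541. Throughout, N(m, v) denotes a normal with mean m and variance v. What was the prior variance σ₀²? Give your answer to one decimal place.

Posterior precision equals prior precision plus data precision: 1/σ_n² = 1/σ₀² + n/σ².
So 1/σ₀² = 1/8.3541 − 10/104.1 = 0.119702 − 0.096061 = 0.023641.
Hence σ₀² = 1/0.023641 ≈ 42.3.

σ₀² = 42.3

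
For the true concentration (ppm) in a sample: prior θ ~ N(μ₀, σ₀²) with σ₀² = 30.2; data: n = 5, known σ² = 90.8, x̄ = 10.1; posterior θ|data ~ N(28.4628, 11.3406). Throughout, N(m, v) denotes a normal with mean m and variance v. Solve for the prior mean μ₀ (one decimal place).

μ₀ = 59.0

With known observation variance, the Normal–Normal posterior has precision τ_n = τ₀ + n/σ² and mean μ_n = (τ₀μ₀ + (n/σ²)x̄)/τ_n.
Here τ₀ = 1/30.2 = 0.033113 and τ_data = 5/90.8 = 0.055066, so τ_n = 0.088179.
Rearranging for μ₀: μ₀ = (μ_n·τ_n − τ_data·x̄)/τ₀ = (28.4628·0.088179 − 0.055066·10.1) / 0.033113 = 1.953655/0.033113 ≈ 59.0.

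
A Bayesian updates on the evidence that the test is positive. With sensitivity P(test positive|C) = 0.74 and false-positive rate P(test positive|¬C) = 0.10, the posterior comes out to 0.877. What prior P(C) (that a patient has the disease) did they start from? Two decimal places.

P(C) = 0.49

Bayes' rule in odds form gives O(C|E) = O(C)·[P(E|C)/P(E|¬C)], hence O(C) = O(C|E)/LR.
Posterior odds = 0.877/(1−0.877) = 7.1301. LR = 0.74/0.10 = 7.4000.
Prior odds = 7.1301/7.4000 = 0.9635, so P(C) = 0.9635/(1+0.9635) ≈ 0.49.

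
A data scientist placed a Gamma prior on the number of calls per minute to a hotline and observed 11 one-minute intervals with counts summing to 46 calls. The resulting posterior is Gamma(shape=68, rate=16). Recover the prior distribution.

Gamma(shape=22, rate=5)

Gamma–Poisson conjugacy: posterior shape = α + Σxᵢ, posterior rate = β + n.
So α = 68 − 46 = 22 and β = 16 − 11 = 5.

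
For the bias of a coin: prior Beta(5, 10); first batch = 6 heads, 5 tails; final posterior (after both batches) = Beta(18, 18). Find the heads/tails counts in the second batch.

7 heads and 3 tails

Sequential conjugate updates are equivalent to a single update on the pooled data, so total successes = posterior α − prior α and total failures = posterior β − prior β.
Total across both batches: 18−5=13 heads, 18−10=8 tails.
Subtract the first batch: 13−6=7 heads and 8−5=3 tails.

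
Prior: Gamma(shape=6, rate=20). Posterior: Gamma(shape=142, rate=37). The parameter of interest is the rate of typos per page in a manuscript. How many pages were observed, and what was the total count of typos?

A Gamma(α, β) prior (rate parametrization) on a Poisson rate with n observations summing to S gives posterior Gamma(α+S, β+n).
Matching: Σxᵢ = 142 − 6 = 136 and n = 37 − 20 = 17.

n = 17 pages with total 136 typos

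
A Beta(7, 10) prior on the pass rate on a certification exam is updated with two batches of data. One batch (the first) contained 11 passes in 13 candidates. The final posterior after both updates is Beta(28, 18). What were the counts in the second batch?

Sequential conjugate updates are equivalent to a single update on the pooled data, so total successes = posterior α − prior α and total failures = posterior β − prior β.
Total across both batches: 28−7=21 passes, 18−10=8 failures.
Subtract the first batch: 21−11=10 passes and 8−2=6 failures.

10 passes and 6 failures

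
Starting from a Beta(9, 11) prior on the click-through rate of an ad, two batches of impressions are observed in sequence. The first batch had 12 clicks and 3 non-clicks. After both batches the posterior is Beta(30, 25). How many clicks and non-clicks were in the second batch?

Sequential conjugate updates are equivalent to a single update on the pooled data, so total successes = posterior α − prior α and total failures = posterior β − prior β.
Total across both batches: 30−9=21 clicks, 25−11=14 non-clicks.
Subtract the first batch: 21−12=9 clicks and 14−3=11 non-clicks.

9 clicks and 11 non-clicks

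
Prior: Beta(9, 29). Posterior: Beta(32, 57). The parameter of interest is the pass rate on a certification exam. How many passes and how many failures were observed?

23 passes and 28 failures

Beta is conjugate to the binomial likelihood: posterior = Beta(α+s, β+f).
So s = 32 − 9 = 23 and f = 57 − 29 = 28.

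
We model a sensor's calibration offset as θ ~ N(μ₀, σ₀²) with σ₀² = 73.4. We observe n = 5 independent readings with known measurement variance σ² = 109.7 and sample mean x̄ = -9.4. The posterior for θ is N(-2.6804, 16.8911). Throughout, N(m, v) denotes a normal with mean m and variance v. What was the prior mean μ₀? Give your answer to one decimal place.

μ₀ = 19.8

With known observation variance, the Normal–Normal posterior has precision τ_n = τ₀ + n/σ² and mean μ_n = (τ₀μ₀ + (n/σ²)x̄)/τ_n.
Here τ₀ = 1/73.4 = 0.013624 and τ_data = 5/109.7 = 0.045579, so τ_n = 0.059203.
Rearranging for μ₀: μ₀ = (μ_n·τ_n − τ_data·x̄)/τ₀ = (-2.6804·0.059203 − 0.045579·-9.4) / 0.013624 = 0.269755/0.013624 ≈ 19.8.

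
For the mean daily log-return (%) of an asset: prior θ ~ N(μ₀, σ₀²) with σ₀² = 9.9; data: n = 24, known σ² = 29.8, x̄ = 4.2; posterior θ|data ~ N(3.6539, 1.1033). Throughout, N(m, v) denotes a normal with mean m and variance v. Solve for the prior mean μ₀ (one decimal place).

μ₀ = -0.7

With known observation variance, the Normal–Normal posterior has precision τ_n = τ₀ + n/σ² and mean μ_n = (τ₀μ₀ + (n/σ²)x̄)/τ_n.
Here τ₀ = 1/9.9 = 0.101010 and τ_data = 24/29.8 = 0.805369, so τ_n = 0.906379.
Rearranging for μ₀: μ₀ = (μ_n·τ_n − τ_data·x̄)/τ₀ = (3.6539·0.906379 − 0.805369·4.2) / 0.101010 = -0.070732/0.101010 ≈ -0.7.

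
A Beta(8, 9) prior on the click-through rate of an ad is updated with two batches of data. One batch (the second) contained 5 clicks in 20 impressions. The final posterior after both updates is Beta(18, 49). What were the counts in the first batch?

Because Beta–binomial updating is additive in the counts, the combined data contributed (α_post−α_prior, β_post−β_prior) successes and failures.
Total across both batches: 18−8=10 clicks, 49−9=40 non-clicks.
Subtract the second batch: 10−5=5 clicks and 40−15=25 non-clicks.

5 clicks and 25 non-clicks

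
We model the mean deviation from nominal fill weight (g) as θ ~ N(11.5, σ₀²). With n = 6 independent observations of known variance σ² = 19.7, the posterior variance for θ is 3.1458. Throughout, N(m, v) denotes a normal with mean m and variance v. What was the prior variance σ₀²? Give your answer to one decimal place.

σ₀² = 75.1

For the Normal–Normal model with known σ², precisions add: τ_n = τ₀ + n/σ².
So 1/σ₀² = 1/3.1458 − 6/19.7 = 0.317884 − 0.304569 = 0.013315.
Hence σ₀² = 1/0.013315 ≈ 75.1.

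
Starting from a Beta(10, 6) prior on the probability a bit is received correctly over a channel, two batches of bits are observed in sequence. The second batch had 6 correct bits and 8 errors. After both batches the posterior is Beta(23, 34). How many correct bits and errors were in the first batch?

7 correct bits and 20 errors

Because Beta–binomial updating is additive in the counts, the combined data contributed (α_post−α_prior, β_post−β_prior) successes and failures.
Total across both batches: 23−10=13 correct bits, 34−6=28 errors.
Subtract the second batch: 13−6=7 correct bits and 28−8=20 errors.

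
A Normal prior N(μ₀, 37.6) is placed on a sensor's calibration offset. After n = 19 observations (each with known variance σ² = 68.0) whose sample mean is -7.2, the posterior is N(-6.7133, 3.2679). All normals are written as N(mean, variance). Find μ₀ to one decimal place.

μ₀ = -1.6

The posterior mean is a precision-weighted average: μ_n = (τ₀μ₀ + τ_data·x̄)/(τ₀+τ_data), with τ₀=1/σ₀² and τ_data=n/σ².
Here τ₀ = 1/37.6 = 0.026596 and τ_data = 19/68.0 = 0.279412, so τ_n = 0.306008.
Rearranging for μ₀: μ₀ = (μ_n·τ_n − τ_data·x̄)/τ₀ = (-6.7133·0.306008 − 0.279412·-7.2) / 0.026596 = -0.042557/0.026596 ≈ -1.6.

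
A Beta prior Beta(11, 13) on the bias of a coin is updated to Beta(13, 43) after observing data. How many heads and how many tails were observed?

2 heads and 30 tails

A Beta(α, β) prior with s successes and f failures in binomial data gives a Beta(α+s, β+f) posterior.
So s = 13 − 11 = 2 and f = 43 − 13 = 30.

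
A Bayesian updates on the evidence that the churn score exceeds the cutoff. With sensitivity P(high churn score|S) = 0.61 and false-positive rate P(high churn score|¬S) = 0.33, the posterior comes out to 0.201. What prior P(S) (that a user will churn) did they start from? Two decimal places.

In odds form, posterior odds = prior odds × likelihood ratio, so prior odds = posterior odds ÷ LR.
Posterior odds = 0.201/(1−0.201) = 0.2516. LR = 0.61/0.33 = 1.8485.
Prior odds = 0.2516/1.8485 = 0.1361, so P(S) = 0.1361/(1+0.1361) ≈ 0.12.

P(S) = 0.12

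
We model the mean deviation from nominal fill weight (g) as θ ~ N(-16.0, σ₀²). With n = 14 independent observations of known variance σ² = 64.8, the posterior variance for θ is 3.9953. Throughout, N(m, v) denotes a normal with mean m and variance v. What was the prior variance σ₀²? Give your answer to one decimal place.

For the Normal–Normal model with known σ², precisions add: τ_n = τ₀ + n/σ².
So 1/σ₀² = 1/3.9953 − 14/64.8 = 0.250294 − 0.216049 = 0.034245.
Hence σ₀² = 1/0.034245 ≈ 29.2.

σ₀² = 29.2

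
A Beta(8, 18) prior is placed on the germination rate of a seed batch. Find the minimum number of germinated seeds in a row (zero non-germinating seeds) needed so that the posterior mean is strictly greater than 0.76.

After k germinated seeds and 0 non-germinating seeds the posterior is Beta(8+k, 18), with mean (8+k)/(8+18+k).
Set (8+k)/(26+k) > 0.76 and solve: k > (0.76·26 − 8)/(1 − 0.76) = 49.000.
The smallest integer exceeding 49.000 is 50.

k = 50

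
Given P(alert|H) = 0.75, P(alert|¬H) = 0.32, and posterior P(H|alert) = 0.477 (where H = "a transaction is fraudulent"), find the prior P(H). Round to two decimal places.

Bayes' rule in odds form gives O(H|E) = O(H)·[P(E|H)/P(E|¬H)], hence O(H) = O(H|E)/LR.
Posterior odds = 0.477/(1−0.477) = 0.9120. LR = 0.75/0.32 = 2.3438.
Prior odds = 0.9120/2.3438 = 0.3891, so P(H) = 0.3891/(1+0.3891) ≈ 0.28.

P(H) = 0.28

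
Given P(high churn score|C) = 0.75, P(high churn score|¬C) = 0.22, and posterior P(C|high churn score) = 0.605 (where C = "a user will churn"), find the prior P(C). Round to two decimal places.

P(C) = 0.31

In odds form, posterior odds = prior odds × likelihood ratio, so prior odds = posterior odds ÷ LR.
Posterior odds = 0.605/(1−0.605) = 1.5316. LR = 0.75/0.22 = 3.4091.
Prior odds = 1.5316/3.4091 = 0.4493, so P(C) = 0.4493/(1+0.4493) ≈ 0.31.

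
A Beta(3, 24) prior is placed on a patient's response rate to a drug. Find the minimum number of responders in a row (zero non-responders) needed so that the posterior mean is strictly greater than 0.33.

k = 9

After k responders and 0 non-responders the posterior is Beta(3+k, 24), with mean (3+k)/(3+24+k).
Set (3+k)/(27+k) > 0.33 and solve: k > (0.33·27 − 3)/(1 − 0.33) = 8.821.
The smallest integer exceeding 8.821 is 9, and checking k=9: (12)/(36) = 0.3333 > 0.33.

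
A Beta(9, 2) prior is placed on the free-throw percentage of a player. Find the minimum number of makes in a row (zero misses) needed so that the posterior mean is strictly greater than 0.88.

After k makes and 0 misses the posterior is Beta(9+k, 2), with mean (9+k)/(9+2+k).
Set (9+k)/(11+k) > 0.88 and solve: k > (0.88·11 − 9)/(1 − 0.88) = 5.667.
The smallest integer exceeding 5.667 is 6, and checking k=6: (15)/(17) = 0.8824 > 0.88.

k = 6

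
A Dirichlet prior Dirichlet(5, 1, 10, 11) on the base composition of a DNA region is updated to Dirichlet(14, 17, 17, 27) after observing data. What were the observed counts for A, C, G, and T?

counts (9, 16, 7, 16)

For a Dirichlet(α) prior with multinomial counts c, the posterior is Dirichlet(α + c) componentwise.
Counts are posterior − prior componentwise: 14−5=9, 17−1=16, 17−10=7, 27−11=16.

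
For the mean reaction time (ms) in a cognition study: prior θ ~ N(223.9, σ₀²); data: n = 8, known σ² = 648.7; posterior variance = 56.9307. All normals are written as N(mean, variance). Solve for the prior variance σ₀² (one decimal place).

σ₀² = 191.1

Posterior precision equals prior precision plus data precision: 1/σ_n² = 1/σ₀² + n/σ².
So 1/σ₀² = 1/56.9307 − 8/648.7 = 0.017565 − 0.012332 = 0.005233.
Hence σ₀² = 1/0.005233 ≈ 191.1.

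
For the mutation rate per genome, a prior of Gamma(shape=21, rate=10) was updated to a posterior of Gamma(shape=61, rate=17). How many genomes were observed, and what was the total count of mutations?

A Gamma(α, β) prior (rate parametrization) on a Poisson rate with n observations summing to S gives posterior Gamma(α+S, β+n).
Matching: Σxᵢ = 61 − 21 = 40 and n = 17 − 10 = 7.

n = 7 genomes with total 40 mutations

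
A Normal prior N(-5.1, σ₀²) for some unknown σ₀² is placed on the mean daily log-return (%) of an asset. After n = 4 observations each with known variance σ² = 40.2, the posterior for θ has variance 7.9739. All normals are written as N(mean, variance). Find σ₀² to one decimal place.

Posterior precision equals prior precision plus data precision: 1/σ_n² = 1/σ₀² + n/σ².
So 1/σ₀² = 1/7.9739 − 4/40.2 = 0.125409 − 0.099502 = 0.025907.
Hence σ₀² = 1/0.025907 ≈ 38.6.

σ₀² = 38.6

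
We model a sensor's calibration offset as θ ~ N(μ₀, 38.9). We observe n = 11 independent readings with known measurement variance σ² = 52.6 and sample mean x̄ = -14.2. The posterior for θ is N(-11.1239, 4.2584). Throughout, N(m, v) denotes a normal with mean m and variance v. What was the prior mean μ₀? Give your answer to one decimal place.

The posterior mean is a precision-weighted average: μ_n = (τ₀μ₀ + τ_data·x̄)/(τ₀+τ_data), with τ₀=1/σ₀² and τ_data=n/σ².
Here τ₀ = 1/38.9 = 0.025707 and τ_data = 11/52.6 = 0.209125, so τ_n = 0.234832.
Rearranging for μ₀: μ₀ = (μ_n·τ_n − τ_data·x̄)/τ₀ = (-11.1239·0.234832 − 0.209125·-14.2) / 0.025707 = 0.357327/0.025707 ≈ 13.9.

μ₀ = 13.9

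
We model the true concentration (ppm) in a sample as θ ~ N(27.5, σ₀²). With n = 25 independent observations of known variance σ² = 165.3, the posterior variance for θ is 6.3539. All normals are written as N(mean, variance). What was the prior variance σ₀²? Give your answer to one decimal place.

σ₀² = 162.8

For the Normal–Normal model with known σ², precisions add: τ_n = τ₀ + n/σ².
So 1/σ₀² = 1/6.3539 − 25/165.3 = 0.157384 − 0.151240 = 0.006144.
Hence σ₀² = 1/0.006144 ≈ 162.8.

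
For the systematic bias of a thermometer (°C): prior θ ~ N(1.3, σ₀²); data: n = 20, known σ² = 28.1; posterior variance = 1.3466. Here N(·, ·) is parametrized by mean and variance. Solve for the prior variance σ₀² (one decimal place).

σ₀² = 32.4

For the Normal–Normal model with known σ², precisions add: τ_n = τ₀ + n/σ².
So 1/σ₀² = 1/1.3466 − 20/28.1 = 0.742611 − 0.711744 = 0.030867.
Hence σ₀² = 1/0.030867 ≈ 32.4.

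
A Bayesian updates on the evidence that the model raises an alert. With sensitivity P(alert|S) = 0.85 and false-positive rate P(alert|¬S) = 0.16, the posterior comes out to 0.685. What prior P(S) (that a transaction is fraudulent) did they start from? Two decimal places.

Bayes' rule in odds form gives O(S|E) = O(S)·[P(E|S)/P(E|¬S)], hence O(S) = O(S|E)/LR.
Posterior odds = 0.685/(1−0.685) = 2.1746. LR = 0.85/0.16 = 5.3125.
Prior odds = 2.1746/5.3125 = 0.4093, so P(S) = 0.4093/(1+0.4093) ≈ 0.29.

P(S) = 0.29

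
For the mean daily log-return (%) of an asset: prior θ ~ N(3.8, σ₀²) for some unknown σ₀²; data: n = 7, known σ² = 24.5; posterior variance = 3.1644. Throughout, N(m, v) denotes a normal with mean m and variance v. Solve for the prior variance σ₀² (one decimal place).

σ₀² = 33.0

Posterior precision equals prior precision plus data precision: 1/σ_n² = 1/σ₀² + n/σ².
So 1/σ₀² = 1/3.1644 − 7/24.5 = 0.316016 − 0.285714 = 0.030302.
Hence σ₀² = 1/0.030302 ≈ 33.0.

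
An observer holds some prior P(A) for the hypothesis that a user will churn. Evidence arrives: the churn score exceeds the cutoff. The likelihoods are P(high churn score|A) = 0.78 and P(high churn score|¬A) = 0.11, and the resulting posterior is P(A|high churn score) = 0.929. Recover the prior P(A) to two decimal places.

Bayes' rule in odds form gives O(A|E) = O(A)·[P(E|A)/P(E|¬A)], hence O(A) = O(A|E)/LR.
Posterior odds = 0.929/(1−0.929) = 13.0845. LR = 0.78/0.11 = 7.0909.
Prior odds = 13.0845/7.0909 = 1.8453, so P(A) = 1.8453/(1+1.8453) ≈ 0.65.

P(A) = 0.65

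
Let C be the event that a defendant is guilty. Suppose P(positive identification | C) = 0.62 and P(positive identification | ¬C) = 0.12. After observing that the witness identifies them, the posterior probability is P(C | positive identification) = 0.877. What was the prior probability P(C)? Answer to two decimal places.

P(C) = 0.58

Bayes' rule in odds form gives O(C|E) = O(C)·[P(E|C)/P(E|¬C)], hence O(C) = O(C|E)/LR.
Posterior odds = 0.877/(1−0.877) = 7.1301. LR = 0.62/0.12 = 5.1667.
Prior odds = 7.1301/5.1667 = 1.3800, so P(C) = 1.3800/(1+1.3800) ≈ 0.58.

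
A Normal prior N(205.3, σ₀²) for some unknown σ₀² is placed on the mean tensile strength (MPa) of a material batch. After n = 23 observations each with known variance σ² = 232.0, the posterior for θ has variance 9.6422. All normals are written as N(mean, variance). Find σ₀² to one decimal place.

σ₀² = 218.7

Posterior precision equals prior precision plus data precision: 1/σ_n² = 1/σ₀² + n/σ².
So 1/σ₀² = 1/9.6422 − 23/232.0 = 0.103711 − 0.099138 = 0.004573.
Hence σ₀² = 1/0.004573 ≈ 218.7.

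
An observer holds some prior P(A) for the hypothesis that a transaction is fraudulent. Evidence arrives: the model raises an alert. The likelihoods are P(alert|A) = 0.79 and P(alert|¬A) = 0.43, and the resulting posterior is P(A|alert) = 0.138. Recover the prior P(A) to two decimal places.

P(A) = 0.08

In odds form, posterior odds = prior odds × likelihood ratio, so prior odds = posterior odds ÷ LR.
Posterior odds = 0.138/(1−0.138) = 0.1601. LR = 0.79/0.43 = 1.8372.
Prior odds = 0.1601/1.8372 = 0.0871, so P(A) = 0.0871/(1+0.0871) ≈ 0.08.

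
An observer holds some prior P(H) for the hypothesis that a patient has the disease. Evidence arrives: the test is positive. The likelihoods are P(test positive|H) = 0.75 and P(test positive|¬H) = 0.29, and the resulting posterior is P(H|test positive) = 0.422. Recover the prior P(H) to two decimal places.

P(H) = 0.22

Bayes' rule in odds form gives O(H|E) = O(H)·[P(E|H)/P(E|¬H)], hence O(H) = O(H|E)/LR.
Posterior odds = 0.422/(1−0.422) = 0.7301. LR = 0.75/0.29 = 2.5862.
Prior odds = 0.7301/2.5862 = 0.2823, so P(H) = 0.2823/(1+0.2823) ≈ 0.22.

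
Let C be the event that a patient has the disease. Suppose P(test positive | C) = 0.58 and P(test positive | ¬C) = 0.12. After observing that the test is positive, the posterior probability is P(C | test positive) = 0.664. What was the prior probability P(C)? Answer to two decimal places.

Bayes' rule in odds form gives O(C|E) = O(C)·[P(E|C)/P(E|¬C)], hence O(C) = O(C|E)/LR.
Posterior odds = 0.664/(1−0.664) = 1.9762. LR = 0.58/0.12 = 4.8333.
Prior odds = 1.9762/4.8333 = 0.4089, so P(C) = 0.4089/(1+0.4089) ≈ 0.29.

P(C) = 0.29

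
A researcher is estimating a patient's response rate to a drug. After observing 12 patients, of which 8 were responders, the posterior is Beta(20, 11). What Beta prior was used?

Beta is conjugate to the binomial likelihood: posterior = Beta(α+s, β+f).
So α = 20 − 8 = 12 and β = 11 − 4 = 7.

Beta(12, 7)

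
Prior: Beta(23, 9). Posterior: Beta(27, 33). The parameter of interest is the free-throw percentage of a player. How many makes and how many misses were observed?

Beta is conjugate to the binomial likelihood: posterior = Beta(a+s, b+f).
So s = 27 − 23 = 4 and f = 33 − 9 = 24.

4 makes and 24 misses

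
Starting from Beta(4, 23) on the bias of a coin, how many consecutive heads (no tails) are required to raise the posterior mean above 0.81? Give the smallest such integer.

After k heads and 0 tails the posterior is Beta(4+k, 23), with mean (4+k)/(4+23+k).
Set (4+k)/(27+k) > 0.81 and solve: k > (0.81·27 − 4)/(1 − 0.81) = 94.053.
The smallest integer exceeding 94.053 is 95.

k = 95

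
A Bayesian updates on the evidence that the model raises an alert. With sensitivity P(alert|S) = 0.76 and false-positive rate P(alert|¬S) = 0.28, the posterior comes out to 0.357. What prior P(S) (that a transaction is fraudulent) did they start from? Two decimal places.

In odds form, posterior odds = prior odds × likelihood ratio, so prior odds = posterior odds ÷ LR.
Posterior odds = 0.357/(1−0.357) = 0.5552. LR = 0.76/0.28 = 2.7143.
Prior odds = 0.5552/2.7143 = 0.2045, so P(S) = 0.2045/(1+0.2045) ≈ 0.17.

P(S) = 0.17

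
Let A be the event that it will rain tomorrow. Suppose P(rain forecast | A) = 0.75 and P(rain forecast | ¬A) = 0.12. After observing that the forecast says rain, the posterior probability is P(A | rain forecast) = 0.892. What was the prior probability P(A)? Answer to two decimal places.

P(A) = 0.57

In odds form, posterior odds = prior odds × likelihood ratio, so prior odds = posterior odds ÷ LR.
Posterior odds = 0.892/(1−0.892) = 8.2593. LR = 0.75/0.12 = 6.2500.
Prior odds = 8.2593/6.2500 = 1.3215, so P(A) = 1.3215/(1+1.3215) ≈ 0.57.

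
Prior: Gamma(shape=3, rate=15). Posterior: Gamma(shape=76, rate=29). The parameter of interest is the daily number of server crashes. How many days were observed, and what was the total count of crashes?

A Gamma(α, β) prior (rate parametrization) on a Poisson rate with n observations summing to S gives posterior Gamma(α+S, β+n).
Matching: Σxᵢ = 76 − 3 = 73 and n = 29 − 15 = 14.

n = 14 days with total 73 crashes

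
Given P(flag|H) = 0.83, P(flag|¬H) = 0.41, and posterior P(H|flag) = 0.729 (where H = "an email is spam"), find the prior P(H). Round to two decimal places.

P(H) = 0.57

In odds form, posterior odds = prior odds × likelihood ratio, so prior odds = posterior odds ÷ LR.
Posterior odds = 0.729/(1−0.729) = 2.6900. LR = 0.83/0.41 = 2.0244.
Prior odds = 2.6900/2.0244 = 1.3288, so P(H) = 1.3288/(1+1.3288) ≈ 0.57.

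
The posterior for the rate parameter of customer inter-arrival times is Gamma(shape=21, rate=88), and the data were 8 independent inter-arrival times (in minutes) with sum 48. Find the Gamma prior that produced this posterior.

Gamma–exponential conjugacy: posterior shape = α + n, posterior rate = β + Σtᵢ.
So α = 21 − 8 = 13 and β = 88 − 48 = 40.

Gamma(shape=13, rate=40)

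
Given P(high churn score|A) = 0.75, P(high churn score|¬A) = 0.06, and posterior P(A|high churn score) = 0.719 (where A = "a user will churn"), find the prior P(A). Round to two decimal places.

P(A) = 0.17

Bayes' rule in odds form gives O(A|E) = O(A)·[P(E|A)/P(E|¬A)], hence O(A) = O(A|E)/LR.
Posterior odds = 0.719/(1−0.719) = 2.5587. LR = 0.75/0.06 = 12.5000.
Prior odds = 2.5587/12.5000 = 0.2047, so P(A) = 0.2047/(1+0.2047) ≈ 0.17.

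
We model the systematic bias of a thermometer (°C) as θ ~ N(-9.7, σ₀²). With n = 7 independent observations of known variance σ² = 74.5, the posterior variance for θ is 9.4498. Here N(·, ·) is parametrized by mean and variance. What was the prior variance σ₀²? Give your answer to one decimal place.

For the Normal–Normal model with known σ², precisions add: τ_n = τ₀ + n/σ².
So 1/σ₀² = 1/9.4498 − 7/74.5 = 0.105822 − 0.093960 = 0.011862.
Hence σ₀² = 1/0.011862 ≈ 84.3.

σ₀² = 84.3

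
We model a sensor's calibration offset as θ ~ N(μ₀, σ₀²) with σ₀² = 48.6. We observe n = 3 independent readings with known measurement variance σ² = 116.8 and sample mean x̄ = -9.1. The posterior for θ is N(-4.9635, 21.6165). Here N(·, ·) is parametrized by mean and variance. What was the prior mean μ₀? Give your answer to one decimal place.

μ₀ = 0.2

With known observation variance, the Normal–Normal posterior has precision τ_n = τ₀ + n/σ² and mean μ_n = (τ₀μ₀ + (n/σ²)x̄)/τ_n.
Here τ₀ = 1/48.6 = 0.020576 and τ_data = 3/116.8 = 0.025685, so τ_n = 0.046261.
Rearranging for μ₀: μ₀ = (μ_n·τ_n − τ_data·x̄)/τ₀ = (-4.9635·0.046261 − 0.025685·-9.1) / 0.020576 = 0.004117/0.020576 ≈ 0.2.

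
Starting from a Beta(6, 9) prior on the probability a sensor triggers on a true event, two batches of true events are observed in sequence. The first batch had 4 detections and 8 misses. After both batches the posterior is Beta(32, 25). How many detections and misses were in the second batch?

22 detections and 8 misses

Sequential conjugate updates are equivalent to a single update on the pooled data, so total successes = posterior α − prior α and total failures = posterior β − prior β.
Total across both batches: 32−6=26 detections, 25−9=16 misses.
Subtract the first batch: 26−4=22 detections and 16−8=8 misses.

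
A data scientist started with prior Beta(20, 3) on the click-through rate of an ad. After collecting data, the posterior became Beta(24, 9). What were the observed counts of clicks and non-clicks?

Under Beta–binomial conjugacy the posterior parameters are (α+s, β+f).
Match parameters: s=24−20=4, f=9−3=6.

4 clicks and 6 non-clicks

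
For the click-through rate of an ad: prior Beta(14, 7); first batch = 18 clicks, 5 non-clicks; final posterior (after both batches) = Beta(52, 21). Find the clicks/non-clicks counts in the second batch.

20 clicks and 9 non-clicks

Because Beta–binomial updating is additive in the counts, the combined data contributed (α_post−α_prior, β_post−β_prior) successes and failures.
Total across both batches: 52−14=38 clicks, 21−7=14 non-clicks.
Subtract the first batch: 38−18=20 clicks and 14−5=9 non-clicks.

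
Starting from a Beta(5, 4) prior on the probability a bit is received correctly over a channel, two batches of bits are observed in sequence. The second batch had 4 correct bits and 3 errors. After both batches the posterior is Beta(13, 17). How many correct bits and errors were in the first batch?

Sequential conjugate updates are equivalent to a single update on the pooled data, so total successes = posterior α − prior α and total failures = posterior β − prior β.
Total across both batches: 13−5=8 correct bits, 17−4=13 errors.
Subtract the second batch: 8−4=4 correct bits and 13−3=10 errors.

4 correct bits and 10 errors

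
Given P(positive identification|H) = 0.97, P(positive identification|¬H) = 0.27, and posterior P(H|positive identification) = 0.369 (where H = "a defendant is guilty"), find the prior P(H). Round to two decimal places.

Bayes' rule in odds form gives O(H|E) = O(H)·[P(E|H)/P(E|¬H)], hence O(H) = O(H|E)/LR.
Posterior odds = 0.369/(1−0.369) = 0.5848. LR = 0.97/0.27 = 3.5926.
Prior odds = 0.5848/3.5926 = 0.1628, so P(H) = 0.1628/(1+0.1628) ≈ 0.14.

P(H) = 0.14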